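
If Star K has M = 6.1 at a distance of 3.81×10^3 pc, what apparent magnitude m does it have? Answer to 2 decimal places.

m = M + 5 log₁₀(d/10 pc) = 6.1 + 5 log₁₀(3.81×10^3/10)
  = 6.1 + 5 × 2.581 = 6.1 + 12.90 = 19.00.

19.00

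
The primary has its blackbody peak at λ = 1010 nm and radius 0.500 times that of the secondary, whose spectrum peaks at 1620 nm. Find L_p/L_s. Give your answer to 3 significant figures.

Wien's law gives T ∝ 1/λ_max, so T_p/T_s = λ_s/λ_p = 1620/1010 = 1.604.
Then L ∝ R²T⁴ gives L_p/L_s = (0.500)² × (1.604)⁴ = 0.2500 × 6.619 = 1.655.

1.65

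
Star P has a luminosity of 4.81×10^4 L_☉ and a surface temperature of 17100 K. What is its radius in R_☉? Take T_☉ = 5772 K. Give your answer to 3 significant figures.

25.0 R_☉

R/R_☉ = √(L/L_☉) / (T/T_☉)² = √(4.81×10^4) / (2.963)²
       = 219.3 / 8.777 = 24.99.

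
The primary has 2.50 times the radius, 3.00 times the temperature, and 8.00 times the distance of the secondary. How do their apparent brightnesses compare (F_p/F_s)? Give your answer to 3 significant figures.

7.91

L_p/L_s = (R_p/R_s)²(T_p/T_s)⁴ = (2.50)² × (3.00)⁴ = 506.2.
F_p/F_s = (L_p/L_s)/(d_p/d_s)² = 506.2 / (8.00)² = 7.910.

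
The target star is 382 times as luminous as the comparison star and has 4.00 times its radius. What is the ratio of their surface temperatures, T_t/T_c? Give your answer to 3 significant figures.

L ∝ R²T⁴ gives T ∝ (L/R²)^(1/4), so
T_t/T_c = (382 / 4.00²)^(1/4) = (23.88)^(1/4) = 2.210.

2.21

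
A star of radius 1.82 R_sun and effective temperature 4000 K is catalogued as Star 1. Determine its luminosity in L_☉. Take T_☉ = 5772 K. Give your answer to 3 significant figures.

L/L_☉ = (R/R_☉)² (T/T_☉)⁴ = (1.82)² × (4000/5772)⁴
       = 3.312 × (0.6930)⁴ = 3.312 × 0.2306 = 0.7640.

0.764 L_☉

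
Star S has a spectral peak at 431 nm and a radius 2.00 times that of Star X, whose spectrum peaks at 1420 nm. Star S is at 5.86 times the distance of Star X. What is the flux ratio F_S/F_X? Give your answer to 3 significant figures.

13.7

Wien's law: T_S/T_X = λ_X/λ_S = 1420/431 = 3.295.
L_S/L_X = (R_S/R_X)²(T_S/T_X)⁴ = (2.00)²(3.295)⁴ = 471.3.
F_S/F_X = (L_S/L_X)/(d_S/d_X)² = 471.3/(5.86)² = 13.72.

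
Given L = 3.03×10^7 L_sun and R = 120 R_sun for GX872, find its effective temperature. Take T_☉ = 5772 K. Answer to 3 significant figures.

T/T_☉ = (L/L_☉)^(1/4) / (R/R_☉)^(1/2)
T = 5772 × (3.03×10^7)^(1/4) / √(120) = 5772 × 74.19 / 10.95 = 3.909×10^4 K.

3.91×10^4 K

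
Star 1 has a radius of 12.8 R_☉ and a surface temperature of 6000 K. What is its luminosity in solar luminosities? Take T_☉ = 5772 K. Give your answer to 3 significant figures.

191 solar luminosities

L/L_☉ = (R/R_☉)² (T/T_☉)⁴ = (12.8)² × (6000/5772)⁴
       = 163.8 × (1.040)⁴ = 163.8 × 1.168 = 191.3.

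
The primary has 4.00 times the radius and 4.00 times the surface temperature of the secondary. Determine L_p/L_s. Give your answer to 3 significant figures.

From the Stefan–Boltzmann law, L ∝ R²T⁴, so
L_p/L_s = (R_p/R_s)² (T_p/T_s)⁴ = (4.00)² × (4.00)⁴ = 16.00 × 256.0 = 4096.

4.10×10^3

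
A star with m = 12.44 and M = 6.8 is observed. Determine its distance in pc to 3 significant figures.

m − M = 5 log₁₀(d/10 pc)
12.44 − (6.8) = 5.64 = 5 log₁₀(d/10)
d = 10 × 10^(5.64/5) = 10 × 10^1.128 = 134.3 pc.

134 pc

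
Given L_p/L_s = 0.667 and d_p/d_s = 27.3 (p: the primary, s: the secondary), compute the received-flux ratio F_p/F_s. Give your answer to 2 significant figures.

8.9×10^-4

F = L/(4πd²), so F_p/F_s = (L_p/L_s) / (d_p/d_s)²
= 0.667 / (27.3)² = 0.667 / 745.3 = 8.950×10^-4.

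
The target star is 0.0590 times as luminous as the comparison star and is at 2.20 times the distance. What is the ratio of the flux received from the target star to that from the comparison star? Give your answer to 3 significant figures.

0.0122

F = L/(4πd²), so F_t/F_c = (L_t/L_c) / (d_t/d_c)²
= 0.0590 / (2.20)² = 0.0590 / 4.840 = 0.01219.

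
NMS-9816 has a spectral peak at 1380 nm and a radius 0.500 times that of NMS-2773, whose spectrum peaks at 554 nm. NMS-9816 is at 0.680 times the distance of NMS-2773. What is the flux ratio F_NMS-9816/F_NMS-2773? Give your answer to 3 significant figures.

Wien's law: T_NMS-9816/T_NMS-2773 = λ_NMS-2773/λ_NMS-9816 = 554/1380 = 0.4014.
L_NMS-9816/L_NMS-2773 = (R_NMS-9816/R_NMS-2773)²(T_NMS-9816/T_NMS-2773)⁴ = (0.500)²(0.4014)⁴ = 0.006493.
F_NMS-9816/F_NMS-2773 = (L_NMS-9816/L_NMS-2773)/(d_NMS-9816/d_NMS-2773)² = 0.006493/(0.680)² = 0.01404.

0.0140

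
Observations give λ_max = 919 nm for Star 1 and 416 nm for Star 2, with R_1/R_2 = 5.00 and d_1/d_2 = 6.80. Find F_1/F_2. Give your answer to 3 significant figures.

0.0227

Wien's law: T_1/T_2 = λ_2/λ_1 = 416/919 = 0.4527.
L_1/L_2 = (R_1/R_2)²(T_1/T_2)⁴ = (5.00)²(0.4527)⁴ = 1.050.
F_1/F_2 = (L_1/L_2)/(d_1/d_2)² = 1.050/(6.80)² = 0.02270.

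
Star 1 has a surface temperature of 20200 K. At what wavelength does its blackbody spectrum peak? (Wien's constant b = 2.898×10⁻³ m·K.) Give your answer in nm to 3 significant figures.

143 nm

λ_max = b/T = 2.898×10⁻³ / 20200 = 1.43×10^-7 m = 143.5 nm.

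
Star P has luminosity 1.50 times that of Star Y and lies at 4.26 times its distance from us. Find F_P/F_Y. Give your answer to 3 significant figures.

0.0827

F = L/(4πd²), so F_P/F_Y = (L_P/L_Y) / (d_P/d_Y)²
= 1.50 / (4.26)² = 1.50 / 18.15 = 0.08266.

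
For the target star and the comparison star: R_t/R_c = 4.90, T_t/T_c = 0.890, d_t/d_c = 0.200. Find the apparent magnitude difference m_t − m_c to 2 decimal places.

L_t/L_c = (4.90)²(0.890)⁴ = 15.06.
F_t/F_c = (L_t/L_c)/(d_t/d_c)² = 15.06/0.04000 = 376.6.
m_t − m_c = −2.5 log₁₀(376.6) = -6.44.

-6.44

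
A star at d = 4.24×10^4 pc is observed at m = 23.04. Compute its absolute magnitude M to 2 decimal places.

M = m − 5 log₁₀(d/10 pc) = 23.04 − 5 log₁₀(4.24×10^4/10)
  = 23.04 − 5 × 3.627 = 23.04 − 18.14 = 4.90.

4.90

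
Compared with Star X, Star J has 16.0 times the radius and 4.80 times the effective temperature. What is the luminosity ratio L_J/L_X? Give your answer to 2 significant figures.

1.4×10^5

From the Stefan–Boltzmann law, L ∝ R²T⁴, so
L_J/L_X = (R_J/R_X)² (T_J/T_X)⁴ = (16.0)² × (4.80)⁴ = 256.0 × 530.8 = 1.359×10^5.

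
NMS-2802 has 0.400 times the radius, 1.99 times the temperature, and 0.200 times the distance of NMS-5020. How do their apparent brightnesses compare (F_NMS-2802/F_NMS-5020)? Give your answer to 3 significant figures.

L_NMS-2802/L_NMS-5020 = (R_NMS-2802/R_NMS-5020)²(T_NMS-2802/T_NMS-5020)⁴ = (0.400)² × (1.99)⁴ = 2.509.
F_NMS-2802/F_NMS-5020 = (L_NMS-2802/L_NMS-5020)/(d_NMS-2802/d_NMS-5020)² = 2.509 / (0.200)² = 62.73.

62.7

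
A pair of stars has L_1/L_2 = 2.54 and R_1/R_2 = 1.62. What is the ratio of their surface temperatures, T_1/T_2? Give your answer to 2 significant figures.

0.99

L ∝ R²T⁴ gives T ∝ (L/R²)^(1/4), so
T_1/T_2 = (2.54 / 1.62²)^(1/4) = (0.9678)^(1/4) = 0.9919.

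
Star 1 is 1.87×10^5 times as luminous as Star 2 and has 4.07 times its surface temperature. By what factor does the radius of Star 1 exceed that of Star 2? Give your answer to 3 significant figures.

26.1

L ∝ R²T⁴ gives R ∝ √L / T², so
R_1/R_2 = √(1.87×10^5) / (4.07)² = 432.4 / 16.56 = 26.11.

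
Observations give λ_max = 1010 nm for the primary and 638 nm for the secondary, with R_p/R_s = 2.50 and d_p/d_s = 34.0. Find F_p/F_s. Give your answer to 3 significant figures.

Wien's law: T_p/T_s = λ_s/λ_p = 638/1010 = 0.6317.
L_p/L_s = (R_p/R_s)²(T_p/T_s)⁴ = (2.50)²(0.6317)⁴ = 0.9951.
F_p/F_s = (L_p/L_s)/(d_p/d_s)² = 0.9951/(34.0)² = 8.608×10^-4.

8.61×10^-4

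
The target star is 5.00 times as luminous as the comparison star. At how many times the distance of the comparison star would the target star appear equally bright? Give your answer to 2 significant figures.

Equal flux requires L_t/d_t² = L_c/d_c², so d_t/d_c = √(L_t/L_c)
= √(5.00) = 2.236.

2.2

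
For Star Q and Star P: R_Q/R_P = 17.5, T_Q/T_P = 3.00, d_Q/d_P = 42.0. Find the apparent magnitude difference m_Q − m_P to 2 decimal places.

L_Q/L_P = (17.5)²(3.00)⁴ = 2.481×10^4.
F_Q/F_P = (L_Q/L_P)/(d_Q/d_P)² = 2.481×10^4/1764 = 14.06.
m_Q − m_P = −2.5 log₁₀(14.06) = -2.87.

-2.87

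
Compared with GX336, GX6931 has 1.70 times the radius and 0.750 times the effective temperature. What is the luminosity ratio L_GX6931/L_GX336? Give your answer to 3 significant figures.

From the Stefan–Boltzmann law, L ∝ R²T⁴, so
L_GX6931/L_GX336 = (R_GX6931/R_GX336)² (T_GX6931/T_GX336)⁴ = (1.70)² × (0.750)⁴ = 2.890 × 0.3164 = 0.9144.

0.914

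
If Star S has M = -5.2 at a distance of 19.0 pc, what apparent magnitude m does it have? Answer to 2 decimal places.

m = M + 5 log₁₀(d/10 pc) = -5.2 + 5 log₁₀(19.0/10)
  = -5.2 + 5 × 0.279 = -5.2 + 1.39 = -3.81.

-3.81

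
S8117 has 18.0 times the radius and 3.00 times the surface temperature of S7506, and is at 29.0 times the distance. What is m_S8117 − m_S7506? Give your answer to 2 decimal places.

L_S8117/L_S7506 = (18.0)²(3.00)⁴ = 2.624×10^4.
F_S8117/F_S7506 = (L_S8117/L_S7506)/(d_S8117/d_S7506)² = 2.624×10^4/841.0 = 31.21.
m_S8117 − m_S7506 = −2.5 log₁₀(31.21) = -3.74.

-3.74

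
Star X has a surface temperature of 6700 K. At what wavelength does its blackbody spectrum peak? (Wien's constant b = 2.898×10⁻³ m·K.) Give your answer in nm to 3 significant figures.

λ_max = b/T = 2.898×10⁻³ / 6700 = 4.33×10^-7 m = 432.5 nm.

433 nm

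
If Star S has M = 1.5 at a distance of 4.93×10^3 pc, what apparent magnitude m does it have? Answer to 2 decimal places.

14.96

m = M + 5 log₁₀(d/10 pc) = 1.5 + 5 log₁₀(4.93×10^3/10)
  = 1.5 + 5 × 2.693 = 1.5 + 13.46 = 14.96.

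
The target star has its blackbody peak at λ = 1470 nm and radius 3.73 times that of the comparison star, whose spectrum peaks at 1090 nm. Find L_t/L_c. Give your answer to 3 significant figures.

4.21

Wien's law gives T ∝ 1/λ_max, so T_t/T_c = λ_c/λ_t = 1090/1470 = 0.7415.
Then L ∝ R²T⁴ gives L_t/L_c = (3.73)² × (0.7415)⁴ = 13.91 × 0.3023 = 4.206.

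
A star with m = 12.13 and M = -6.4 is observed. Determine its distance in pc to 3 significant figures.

5.08×10^4 pc

m − M = 5 log₁₀(d/10 pc)
12.13 − (-6.4) = 18.53 = 5 log₁₀(d/10)
d = 10 × 10^(18.53/5) = 10 × 10^3.706 = 5.082×10^4 pc.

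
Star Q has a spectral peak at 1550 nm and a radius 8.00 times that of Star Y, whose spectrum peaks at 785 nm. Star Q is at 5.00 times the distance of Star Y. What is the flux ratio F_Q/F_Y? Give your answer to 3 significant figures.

0.168

Wien's law: T_Q/T_Y = λ_Y/λ_Q = 785/1550 = 0.5065.
L_Q/L_Y = (R_Q/R_Y)²(T_Q/T_Y)⁴ = (8.00)²(0.5065)⁴ = 4.210.
F_Q/F_Y = (L_Q/L_Y)/(d_Q/d_Y)² = 4.210/(5.00)² = 0.1684.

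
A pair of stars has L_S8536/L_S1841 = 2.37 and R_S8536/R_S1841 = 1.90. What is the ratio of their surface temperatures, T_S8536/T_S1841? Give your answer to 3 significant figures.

L ∝ R²T⁴ gives T ∝ (L/R²)^(1/4), so
T_S8536/T_S1841 = (2.37 / 1.90²)^(1/4) = (0.6565)^(1/4) = 0.9001.

0.900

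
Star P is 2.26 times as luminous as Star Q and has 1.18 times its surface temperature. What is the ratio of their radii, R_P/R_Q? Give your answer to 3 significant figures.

1.08

L ∝ R²T⁴ gives R ∝ √L / T², so
R_P/R_Q = √(2.26) / (1.18)² = 1.503 / 1.392 = 1.080.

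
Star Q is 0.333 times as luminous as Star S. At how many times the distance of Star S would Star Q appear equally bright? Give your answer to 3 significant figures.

0.577

Equal flux requires L_Q/d_Q² = L_S/d_S², so d_Q/d_S = √(L_Q/L_S)
= √(0.333) = 0.5771.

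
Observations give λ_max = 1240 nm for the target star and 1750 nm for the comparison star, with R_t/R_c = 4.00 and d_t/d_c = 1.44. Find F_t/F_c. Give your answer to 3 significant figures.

30.6

Wien's law: T_t/T_c = λ_c/λ_t = 1750/1240 = 1.411.
L_t/L_c = (R_t/R_c)²(T_t/T_c)⁴ = (4.00)²(1.411)⁴ = 63.47.
F_t/F_c = (L_t/L_c)/(d_t/d_c)² = 63.47/(1.44)² = 30.61.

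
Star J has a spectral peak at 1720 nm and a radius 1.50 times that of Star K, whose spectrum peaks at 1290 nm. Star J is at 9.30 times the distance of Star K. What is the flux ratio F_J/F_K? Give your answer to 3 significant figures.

0.00823

Wien's law: T_J/T_K = λ_K/λ_J = 1290/1720 = 0.7500.
L_J/L_K = (R_J/R_K)²(T_J/T_K)⁴ = (1.50)²(0.7500)⁴ = 0.7119.
F_J/F_K = (L_J/L_K)/(d_J/d_K)² = 0.7119/(9.30)² = 0.008231.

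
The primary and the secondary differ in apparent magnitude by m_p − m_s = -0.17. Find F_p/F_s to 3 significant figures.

F_p/F_s = 10^(−(m_p − m_s)/2.5) = 10^(0.17/2.5) = 10^0.068 = 1.169.

1.17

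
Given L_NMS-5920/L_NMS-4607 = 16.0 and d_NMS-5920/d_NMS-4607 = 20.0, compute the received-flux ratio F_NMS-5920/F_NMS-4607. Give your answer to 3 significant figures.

0.0400

F = L/(4πd²), so F_NMS-5920/F_NMS-4607 = (L_NMS-5920/L_NMS-4607) / (d_NMS-5920/d_NMS-4607)²
= 16.0 / (20.0)² = 16.0 / 400.0 = 0.04000.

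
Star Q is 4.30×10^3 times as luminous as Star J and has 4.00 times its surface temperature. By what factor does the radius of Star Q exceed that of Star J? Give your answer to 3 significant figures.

4.10

L ∝ R²T⁴ gives R ∝ √L / T², so
R_Q/R_J = √(4.30×10^3) / (4.00)² = 65.57 / 16.00 = 4.098.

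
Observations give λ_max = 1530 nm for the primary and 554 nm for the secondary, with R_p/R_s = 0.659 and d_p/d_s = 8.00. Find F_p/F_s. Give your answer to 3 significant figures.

Wien's law: T_p/T_s = λ_s/λ_p = 554/1530 = 0.3621.
L_p/L_s = (R_p/R_s)²(T_p/T_s)⁴ = (0.659)²(0.3621)⁴ = 0.007465.
F_p/F_s = (L_p/L_s)/(d_p/d_s)² = 0.007465/(8.00)² = 1.166×10^-4.

1.17×10^-4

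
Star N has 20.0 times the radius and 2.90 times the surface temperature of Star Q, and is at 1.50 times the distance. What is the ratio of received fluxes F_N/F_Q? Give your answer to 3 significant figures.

L_N/L_Q = (R_N/R_Q)²(T_N/T_Q)⁴ = (20.0)² × (2.90)⁴ = 2.829×10^4.
F_N/F_Q = (L_N/L_Q)/(d_N/d_Q)² = 2.829×10^4 / (1.50)² = 1.257×10^4.

1.26×10^4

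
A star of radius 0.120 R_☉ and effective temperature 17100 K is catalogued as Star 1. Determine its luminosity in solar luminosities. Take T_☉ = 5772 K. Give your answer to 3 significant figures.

L/L_☉ = (R/R_☉)² (T/T_☉)⁴ = (0.120)² × (17100/5772)⁴
       = 0.01440 × (2.963)⁴ = 0.01440 × 77.03 = 1.109.

1.11 solar luminosities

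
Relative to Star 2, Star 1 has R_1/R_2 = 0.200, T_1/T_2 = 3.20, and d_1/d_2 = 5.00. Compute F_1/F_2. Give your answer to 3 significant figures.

0.168

L_1/L_2 = (R_1/R_2)²(T_1/T_2)⁴ = (0.200)² × (3.20)⁴ = 4.194.
F_1/F_2 = (L_1/L_2)/(d_1/d_2)² = 4.194 / (5.00)² = 0.1678.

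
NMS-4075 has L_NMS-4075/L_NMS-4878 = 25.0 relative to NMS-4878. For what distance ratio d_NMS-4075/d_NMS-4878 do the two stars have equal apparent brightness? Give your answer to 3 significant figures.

Equal flux requires L_NMS-4075/d_NMS-4075² = L_NMS-4878/d_NMS-4878², so d_NMS-4075/d_NMS-4878 = √(L_NMS-4075/L_NMS-4878)
= √(25.0) = 5.000.

5.00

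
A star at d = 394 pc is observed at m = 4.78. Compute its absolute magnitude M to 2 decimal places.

-3.20

M = m − 5 log₁₀(d/10 pc) = 4.78 − 5 log₁₀(394/10)
  = 4.78 − 5 × 1.595 = 4.78 − 7.98 = -3.20.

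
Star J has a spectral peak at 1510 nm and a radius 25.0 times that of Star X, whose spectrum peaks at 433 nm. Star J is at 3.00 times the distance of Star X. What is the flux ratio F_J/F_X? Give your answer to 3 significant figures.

0.470

Wien's law: T_J/T_X = λ_X/λ_J = 433/1510 = 0.2868.
L_J/L_X = (R_J/R_X)²(T_J/T_X)⁴ = (25.0)²(0.2868)⁴ = 4.226.
F_J/F_X = (L_J/L_X)/(d_J/d_X)² = 4.226/(3.00)² = 0.4695.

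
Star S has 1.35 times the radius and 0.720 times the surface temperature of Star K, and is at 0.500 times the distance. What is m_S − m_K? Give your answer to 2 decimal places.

-0.73

L_S/L_K = (1.35)²(0.720)⁴ = 0.4898.
F_S/F_K = (L_S/L_K)/(d_S/d_K)² = 0.4898/0.2500 = 1.959.
m_S − m_K = −2.5 log₁₀(1.959) = -0.73.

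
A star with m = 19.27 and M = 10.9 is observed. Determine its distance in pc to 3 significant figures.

472 pc

m − M = 5 log₁₀(d/10 pc)
19.27 − (10.9) = 8.37 = 5 log₁₀(d/10)
d = 10 × 10^(8.37/5) = 10 × 10^1.674 = 472.1 pc.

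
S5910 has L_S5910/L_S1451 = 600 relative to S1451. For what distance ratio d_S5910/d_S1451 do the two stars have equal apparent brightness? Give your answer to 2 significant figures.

24

Equal flux requires L_S5910/d_S5910² = L_S1451/d_S1451², so d_S5910/d_S1451 = √(L_S5910/L_S1451)
= √(600) = 24.49.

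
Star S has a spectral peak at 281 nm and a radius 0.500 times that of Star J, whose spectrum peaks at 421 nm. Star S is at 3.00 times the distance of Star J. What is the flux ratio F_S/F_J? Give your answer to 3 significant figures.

0.140

Wien's law: T_S/T_J = λ_J/λ_S = 421/281 = 1.498.
L_S/L_J = (R_S/R_J)²(T_S/T_J)⁴ = (0.500)²(1.498)⁴ = 1.260.
F_S/F_J = (L_S/L_J)/(d_S/d_J)² = 1.260/(3.00)² = 0.1400.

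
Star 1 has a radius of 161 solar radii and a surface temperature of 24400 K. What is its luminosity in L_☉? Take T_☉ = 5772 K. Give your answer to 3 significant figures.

8.28×10^6 L_☉

L/L_☉ = (R/R_☉)² (T/T_☉)⁴ = (161)² × (24400/5772)⁴
       = 2.592×10^4 × (4.227)⁴ = 2.592×10^4 × 319.3 = 8.278×10^6.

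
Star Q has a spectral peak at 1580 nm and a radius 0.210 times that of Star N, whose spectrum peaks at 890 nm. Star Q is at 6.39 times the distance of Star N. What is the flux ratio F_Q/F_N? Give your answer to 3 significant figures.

Wien's law: T_Q/T_N = λ_N/λ_Q = 890/1580 = 0.5633.
L_Q/L_N = (R_Q/R_N)²(T_Q/T_N)⁴ = (0.210)²(0.5633)⁴ = 0.004440.
F_Q/F_N = (L_Q/L_N)/(d_Q/d_N)² = 0.004440/(6.39)² = 1.087×10^-4.

1.09×10^-4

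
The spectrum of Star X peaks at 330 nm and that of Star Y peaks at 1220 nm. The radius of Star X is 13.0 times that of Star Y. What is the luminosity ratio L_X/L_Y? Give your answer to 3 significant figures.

3.16×10^4

Wien's law gives T ∝ 1/λ_max, so T_X/T_Y = λ_Y/λ_X = 1220/330 = 3.697.
Then L ∝ R²T⁴ gives L_X/L_Y = (13.0)² × (3.697)⁴ = 169.0 × 186.8 = 3.157×10^4.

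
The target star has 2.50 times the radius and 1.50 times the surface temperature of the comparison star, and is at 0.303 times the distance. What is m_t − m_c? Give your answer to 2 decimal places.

-6.34

L_t/L_c = (2.50)²(1.50)⁴ = 31.64.
F_t/F_c = (L_t/L_c)/(d_t/d_c)² = 31.64/0.09181 = 344.6.
m_t − m_c = −2.5 log₁₀(344.6) = -6.34.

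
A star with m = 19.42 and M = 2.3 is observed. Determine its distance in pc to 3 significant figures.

m − M = 5 log₁₀(d/10 pc)
19.42 − (2.3) = 17.12 = 5 log₁₀(d/10)
d = 10 × 10^(17.12/5) = 10 × 10^3.424 = 2.655×10^4 pc.

2.65×10^4 pc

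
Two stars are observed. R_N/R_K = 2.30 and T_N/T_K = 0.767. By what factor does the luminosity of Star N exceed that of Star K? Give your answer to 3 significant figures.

From the Stefan–Boltzmann law, L ∝ R²T⁴, so
L_N/L_K = (R_N/R_K)² (T_N/T_K)⁴ = (2.30)² × (0.767)⁴ = 5.290 × 0.3461 = 1.831.

1.83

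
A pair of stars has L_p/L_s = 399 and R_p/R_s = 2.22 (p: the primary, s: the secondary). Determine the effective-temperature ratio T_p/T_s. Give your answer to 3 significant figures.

3.00

L ∝ R²T⁴ gives T ∝ (L/R²)^(1/4), so
T_p/T_s = (399 / 2.22²)^(1/4) = (80.96)^(1/4) = 3.000.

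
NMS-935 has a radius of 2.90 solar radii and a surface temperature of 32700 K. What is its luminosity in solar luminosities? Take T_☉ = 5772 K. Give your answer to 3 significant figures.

8.66×10^3 solar luminosities

L/L_☉ = (R/R_☉)² (T/T_☉)⁴ = (2.90)² × (32700/5772)⁴
       = 8.410 × (5.665)⁴ = 8.410 × 1030 = 8663.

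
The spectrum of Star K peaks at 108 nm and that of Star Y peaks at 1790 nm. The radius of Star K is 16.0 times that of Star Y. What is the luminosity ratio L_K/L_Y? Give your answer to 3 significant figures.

1.93×10^7

Wien's law gives T ∝ 1/λ_max, so T_K/T_Y = λ_Y/λ_K = 1790/108 = 16.57.
Then L ∝ R²T⁴ gives L_K/L_Y = (16.0)² × (16.57)⁴ = 256.0 × 7.546×10^4 = 1.932×10^7.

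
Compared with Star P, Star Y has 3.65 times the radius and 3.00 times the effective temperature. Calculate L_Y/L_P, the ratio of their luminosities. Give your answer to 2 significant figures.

From the Stefan–Boltzmann law, L ∝ R²T⁴, so
L_Y/L_P = (R_Y/R_P)² (T_Y/T_P)⁴ = (3.65)² × (3.00)⁴ = 13.32 × 81.00 = 1079.

1.1×10^3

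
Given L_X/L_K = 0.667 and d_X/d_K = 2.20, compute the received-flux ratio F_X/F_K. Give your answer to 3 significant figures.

F = L/(4πd²), so F_X/F_K = (L_X/L_K) / (d_X/d_K)²
= 0.667 / (2.20)² = 0.667 / 4.840 = 0.1378.

0.138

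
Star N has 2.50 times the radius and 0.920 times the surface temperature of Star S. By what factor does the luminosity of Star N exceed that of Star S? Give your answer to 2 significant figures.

4.5

From the Stefan–Boltzmann law, L ∝ R²T⁴, so
L_N/L_S = (R_N/R_S)² (T_N/T_S)⁴ = (2.50)² × (0.920)⁴ = 6.250 × 0.7164 = 4.477.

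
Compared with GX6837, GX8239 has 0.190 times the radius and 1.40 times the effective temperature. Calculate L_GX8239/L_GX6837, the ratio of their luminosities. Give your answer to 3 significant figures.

From the Stefan–Boltzmann law, L ∝ R²T⁴, so
L_GX8239/L_GX6837 = (R_GX8239/R_GX6837)² (T_GX8239/T_GX6837)⁴ = (0.190)² × (1.40)⁴ = 0.03610 × 3.842 = 0.1387.

0.139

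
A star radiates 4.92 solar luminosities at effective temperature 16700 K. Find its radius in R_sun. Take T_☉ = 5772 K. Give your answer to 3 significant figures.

0.265 R_sun

R/R_☉ = √(L/L_☉) / (T/T_☉)² = √(4.92) / (2.893)²
       = 2.218 / 8.371 = 0.2650.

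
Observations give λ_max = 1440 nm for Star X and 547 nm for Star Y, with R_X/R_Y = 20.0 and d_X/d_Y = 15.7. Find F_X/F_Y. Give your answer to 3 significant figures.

Wien's law: T_X/T_Y = λ_Y/λ_X = 547/1440 = 0.3799.
L_X/L_Y = (R_X/R_Y)²(T_X/T_Y)⁴ = (20.0)²(0.3799)⁴ = 8.328.
F_X/F_Y = (L_X/L_Y)/(d_X/d_Y)² = 8.328/(15.7)² = 0.03379.

0.0338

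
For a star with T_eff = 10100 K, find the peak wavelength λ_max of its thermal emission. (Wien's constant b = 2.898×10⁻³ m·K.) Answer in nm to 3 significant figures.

λ_max = b/T = 2.898×10⁻³ / 10100 = 2.87×10^-7 m = 286.9 nm.

287 nm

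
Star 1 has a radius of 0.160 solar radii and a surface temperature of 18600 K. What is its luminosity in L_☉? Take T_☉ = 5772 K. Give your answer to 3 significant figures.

2.76 L_☉

L/L_☉ = (R/R_☉)² (T/T_☉)⁴ = (0.160)² × (18600/5772)⁴
       = 0.02560 × (3.222)⁴ = 0.02560 × 107.8 = 2.760.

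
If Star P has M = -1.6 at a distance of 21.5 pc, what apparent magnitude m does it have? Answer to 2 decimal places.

0.06

m = M + 5 log₁₀(d/10 pc) = -1.6 + 5 log₁₀(21.5/10)
  = -1.6 + 5 × 0.332 = -1.6 + 1.66 = 0.06.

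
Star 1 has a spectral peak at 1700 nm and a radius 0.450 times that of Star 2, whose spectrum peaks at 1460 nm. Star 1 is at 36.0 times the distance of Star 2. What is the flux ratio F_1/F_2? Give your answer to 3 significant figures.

Wien's law: T_1/T_2 = λ_2/λ_1 = 1460/1700 = 0.8588.
L_1/L_2 = (R_1/R_2)²(T_1/T_2)⁴ = (0.450)²(0.8588)⁴ = 0.1102.
F_1/F_2 = (L_1/L_2)/(d_1/d_2)² = 0.1102/(36.0)² = 8.500×10^-5.

8.50×10^-5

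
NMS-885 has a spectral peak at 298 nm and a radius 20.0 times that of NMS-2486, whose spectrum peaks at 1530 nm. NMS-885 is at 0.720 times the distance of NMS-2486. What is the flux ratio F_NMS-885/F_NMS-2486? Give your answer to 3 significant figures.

Wien's law: T_NMS-885/T_NMS-2486 = λ_NMS-2486/λ_NMS-885 = 1530/298 = 5.134.
L_NMS-885/L_NMS-2486 = (R_NMS-885/R_NMS-2486)²(T_NMS-885/T_NMS-2486)⁴ = (20.0)²(5.134)⁴ = 2.779×10^5.
F_NMS-885/F_NMS-2486 = (L_NMS-885/L_NMS-2486)/(d_NMS-885/d_NMS-2486)² = 2.779×10^5/(0.720)² = 5.362×10^5.

5.36×10^5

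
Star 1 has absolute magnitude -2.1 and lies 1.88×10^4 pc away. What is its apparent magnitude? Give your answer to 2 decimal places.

m = M + 5 log₁₀(d/10 pc) = -2.1 + 5 log₁₀(1.88×10^4/10)
  = -2.1 + 5 × 3.274 = -2.1 + 16.37 = 14.27.

14.27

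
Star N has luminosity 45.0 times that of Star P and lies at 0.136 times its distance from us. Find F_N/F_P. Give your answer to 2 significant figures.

F = L/(4πd²), so F_N/F_P = (L_N/L_P) / (d_N/d_P)²
= 45.0 / (0.136)² = 45.0 / 0.01850 = 2433.

2.4×10^3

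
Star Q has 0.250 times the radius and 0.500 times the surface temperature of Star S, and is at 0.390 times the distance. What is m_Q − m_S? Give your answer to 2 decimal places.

L_Q/L_S = (0.250)²(0.500)⁴ = 0.003906.
F_Q/F_S = (L_Q/L_S)/(d_Q/d_S)² = 0.003906/0.1521 = 0.02568.
m_Q − m_S = −2.5 log₁₀(0.02568) = 3.98.

3.98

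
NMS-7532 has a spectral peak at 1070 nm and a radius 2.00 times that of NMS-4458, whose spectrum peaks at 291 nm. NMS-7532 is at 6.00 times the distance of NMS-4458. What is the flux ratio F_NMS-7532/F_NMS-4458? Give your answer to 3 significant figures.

6.08×10^-4

Wien's law: T_NMS-7532/T_NMS-4458 = λ_NMS-4458/λ_NMS-7532 = 291/1070 = 0.2720.
L_NMS-7532/L_NMS-4458 = (R_NMS-7532/R_NMS-4458)²(T_NMS-7532/T_NMS-4458)⁴ = (2.00)²(0.2720)⁴ = 0.02188.
F_NMS-7532/F_NMS-4458 = (L_NMS-7532/L_NMS-4458)/(d_NMS-7532/d_NMS-4458)² = 0.02188/(6.00)² = 6.078×10^-4.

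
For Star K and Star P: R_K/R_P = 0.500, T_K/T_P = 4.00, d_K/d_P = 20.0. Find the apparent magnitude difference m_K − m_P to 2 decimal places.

L_K/L_P = (0.500)²(4.00)⁴ = 64.00.
F_K/F_P = (L_K/L_P)/(d_K/d_P)² = 64.00/400.0 = 0.1600.
m_K − m_P = −2.5 log₁₀(0.1600) = 1.99.

1.99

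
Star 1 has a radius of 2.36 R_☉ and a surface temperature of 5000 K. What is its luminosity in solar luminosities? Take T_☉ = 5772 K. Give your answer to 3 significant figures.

L/L_☉ = (R/R_☉)² (T/T_☉)⁴ = (2.36)² × (5000/5772)⁴
       = 5.570 × (0.8663)⁴ = 5.570 × 0.5631 = 3.136.

3.14 solar luminosities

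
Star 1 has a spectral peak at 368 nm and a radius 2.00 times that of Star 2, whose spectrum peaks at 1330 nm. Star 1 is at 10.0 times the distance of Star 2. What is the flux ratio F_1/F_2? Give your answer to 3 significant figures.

6.82

Wien's law: T_1/T_2 = λ_2/λ_1 = 1330/368 = 3.614.
L_1/L_2 = (R_1/R_2)²(T_1/T_2)⁴ = (2.00)²(3.614)⁴ = 682.5.
F_1/F_2 = (L_1/L_2)/(d_1/d_2)² = 682.5/(10.0)² = 6.825.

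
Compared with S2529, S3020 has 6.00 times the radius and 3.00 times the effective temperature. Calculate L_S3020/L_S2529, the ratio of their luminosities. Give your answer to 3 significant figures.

2.92×10^3

From the Stefan–Boltzmann law, L ∝ R²T⁴, so
L_S3020/L_S2529 = (R_S3020/R_S2529)² (T_S3020/T_S2529)⁴ = (6.00)² × (3.00)⁴ = 36.00 × 81.00 = 2916.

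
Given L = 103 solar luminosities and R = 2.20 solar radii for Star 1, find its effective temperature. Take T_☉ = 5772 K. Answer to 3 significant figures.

T/T_☉ = (L/L_☉)^(1/4) / (R/R_☉)^(1/2)
T = 5772 × (103)^(1/4) / √(2.20) = 5772 × 3.186 / 1.483 = 1.240×10^4 K.

1.24×10^4 K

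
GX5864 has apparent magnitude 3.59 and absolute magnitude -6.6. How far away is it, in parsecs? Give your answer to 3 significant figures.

1.09×10^3 pc

m − M = 5 log₁₀(d/10 pc)
3.59 − (-6.6) = 10.19 = 5 log₁₀(d/10)
d = 10 × 10^(10.19/5) = 10 × 10^2.038 = 1091 pc.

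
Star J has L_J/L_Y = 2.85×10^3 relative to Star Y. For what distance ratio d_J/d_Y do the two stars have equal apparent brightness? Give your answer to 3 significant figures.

53.4

Equal flux requires L_J/d_J² = L_Y/d_Y², so d_J/d_Y = √(L_J/L_Y)
= √(2.85×10^3) = 53.39.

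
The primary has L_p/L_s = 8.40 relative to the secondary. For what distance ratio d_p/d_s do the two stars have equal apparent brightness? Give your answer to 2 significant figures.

Equal flux requires L_p/d_p² = L_s/d_s², so d_p/d_s = √(L_p/L_s)
= √(8.40) = 2.898.

2.9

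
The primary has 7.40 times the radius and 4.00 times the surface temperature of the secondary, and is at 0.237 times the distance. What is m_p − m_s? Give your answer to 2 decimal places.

-13.49

L_p/L_s = (7.40)²(4.00)⁴ = 1.402×10^4.
F_p/F_s = (L_p/L_s)/(d_p/d_s)² = 1.402×10^4/0.05617 = 2.496×10^5.
m_p − m_s = −2.5 log₁₀(2.496×10^5) = -13.49.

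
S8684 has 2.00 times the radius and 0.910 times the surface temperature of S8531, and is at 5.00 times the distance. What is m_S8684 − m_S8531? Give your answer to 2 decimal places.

L_S8684/L_S8531 = (2.00)²(0.910)⁴ = 2.743.
F_S8684/F_S8531 = (L_S8684/L_S8531)/(d_S8684/d_S8531)² = 2.743/25.00 = 0.1097.
m_S8684 − m_S8531 = −2.5 log₁₀(0.1097) = 2.40.

2.40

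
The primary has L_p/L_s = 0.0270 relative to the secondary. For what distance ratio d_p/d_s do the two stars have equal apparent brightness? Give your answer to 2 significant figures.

0.16

Equal flux requires L_p/d_p² = L_s/d_s², so d_p/d_s = √(L_p/L_s)
= √(0.0270) = 0.1643.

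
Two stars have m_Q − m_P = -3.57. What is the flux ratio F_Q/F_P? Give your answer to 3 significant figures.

26.8

F_Q/F_P = 10^(−(m_Q − m_P)/2.5) = 10^(3.57/2.5) = 10^1.428 = 26.79.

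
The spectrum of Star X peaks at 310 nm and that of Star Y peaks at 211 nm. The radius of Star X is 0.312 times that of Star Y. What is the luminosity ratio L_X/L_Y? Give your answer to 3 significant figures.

0.0209

Wien's law gives T ∝ 1/λ_max, so T_X/T_Y = λ_Y/λ_X = 211/310 = 0.6806.
Then L ∝ R²T⁴ gives L_X/L_Y = (0.312)² × (0.6806)⁴ = 0.09734 × 0.2146 = 0.02089.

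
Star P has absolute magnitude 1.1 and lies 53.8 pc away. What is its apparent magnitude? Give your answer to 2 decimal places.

4.75

m = M + 5 log₁₀(d/10 pc) = 1.1 + 5 log₁₀(53.8/10)
  = 1.1 + 5 × 0.731 = 1.1 + 3.65 = 4.75.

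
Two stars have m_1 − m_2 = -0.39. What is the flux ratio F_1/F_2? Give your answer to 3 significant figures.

F_1/F_2 = 10^(−(m_1 − m_2)/2.5) = 10^(0.39/2.5) = 10^0.156 = 1.432.

1.43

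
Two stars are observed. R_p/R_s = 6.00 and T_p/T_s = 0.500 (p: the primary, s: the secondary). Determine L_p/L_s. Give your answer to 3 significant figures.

From the Stefan–Boltzmann law, L ∝ R²T⁴, so
L_p/L_s = (R_p/R_s)² (T_p/T_s)⁴ = (6.00)² × (0.500)⁴ = 36.00 × 0.06250 = 2.250.

2.25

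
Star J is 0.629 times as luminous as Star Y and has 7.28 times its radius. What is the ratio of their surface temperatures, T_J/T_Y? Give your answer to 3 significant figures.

L ∝ R²T⁴ gives T ∝ (L/R²)^(1/4), so
T_J/T_Y = (0.629 / 7.28²)^(1/4) = (0.01187)^(1/4) = 0.3301.

0.330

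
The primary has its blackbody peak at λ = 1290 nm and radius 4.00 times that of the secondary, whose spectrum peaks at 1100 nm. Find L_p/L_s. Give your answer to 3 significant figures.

Wien's law gives T ∝ 1/λ_max, so T_p/T_s = λ_s/λ_p = 1100/1290 = 0.8527.
Then L ∝ R²T⁴ gives L_p/L_s = (4.00)² × (0.8527)⁴ = 16.00 × 0.5287 = 8.459.

8.46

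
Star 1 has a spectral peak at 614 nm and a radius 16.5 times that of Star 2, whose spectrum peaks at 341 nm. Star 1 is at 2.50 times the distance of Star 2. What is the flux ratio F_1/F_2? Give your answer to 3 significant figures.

4.14

Wien's law: T_1/T_2 = λ_2/λ_1 = 341/614 = 0.5554.
L_1/L_2 = (R_1/R_2)²(T_1/T_2)⁴ = (16.5)²(0.5554)⁴ = 25.90.
F_1/F_2 = (L_1/L_2)/(d_1/d_2)² = 25.90/(2.50)² = 4.144.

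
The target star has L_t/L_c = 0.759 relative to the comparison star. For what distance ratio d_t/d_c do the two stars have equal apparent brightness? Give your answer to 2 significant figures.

Equal flux requires L_t/d_t² = L_c/d_c², so d_t/d_c = √(L_t/L_c)
= √(0.759) = 0.8712.

0.87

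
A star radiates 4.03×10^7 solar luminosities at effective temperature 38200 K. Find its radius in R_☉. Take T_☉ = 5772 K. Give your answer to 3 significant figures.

145 R_☉

R/R_☉ = √(L/L_☉) / (T/T_☉)² = √(4.03×10^7) / (6.618)²
       = 6348 / 43.80 = 144.9.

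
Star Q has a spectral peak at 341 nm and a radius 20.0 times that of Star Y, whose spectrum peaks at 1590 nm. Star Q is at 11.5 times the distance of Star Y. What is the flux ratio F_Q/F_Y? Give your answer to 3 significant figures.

1.43×10^3

Wien's law: T_Q/T_Y = λ_Y/λ_Q = 1590/341 = 4.663.
L_Q/L_Y = (R_Q/R_Y)²(T_Q/T_Y)⁴ = (20.0)²(4.663)⁴ = 1.891×10^5.
F_Q/F_Y = (L_Q/L_Y)/(d_Q/d_Y)² = 1.891×10^5/(11.5)² = 1430.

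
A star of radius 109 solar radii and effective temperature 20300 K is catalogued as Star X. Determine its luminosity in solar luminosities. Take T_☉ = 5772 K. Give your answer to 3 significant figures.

1.82×10^6 solar luminosities

L/L_☉ = (R/R_☉)² (T/T_☉)⁴ = (109)² × (20300/5772)⁴
       = 1.188×10^4 × (3.517)⁴ = 1.188×10^4 × 153.0 = 1.818×10^6.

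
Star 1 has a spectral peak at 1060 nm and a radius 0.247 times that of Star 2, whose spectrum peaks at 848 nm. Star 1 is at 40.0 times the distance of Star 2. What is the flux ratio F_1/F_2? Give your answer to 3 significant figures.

1.56×10^-5

Wien's law: T_1/T_2 = λ_2/λ_1 = 848/1060 = 0.8000.
L_1/L_2 = (R_1/R_2)²(T_1/T_2)⁴ = (0.247)²(0.8000)⁴ = 0.02499.
F_1/F_2 = (L_1/L_2)/(d_1/d_2)² = 0.02499/(40.0)² = 1.562×10^-5.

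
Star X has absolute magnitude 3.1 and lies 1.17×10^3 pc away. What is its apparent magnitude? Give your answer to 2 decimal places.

13.44

m = M + 5 log₁₀(d/10 pc) = 3.1 + 5 log₁₀(1.17×10^3/10)
  = 3.1 + 5 × 2.068 = 3.1 + 10.34 = 13.44.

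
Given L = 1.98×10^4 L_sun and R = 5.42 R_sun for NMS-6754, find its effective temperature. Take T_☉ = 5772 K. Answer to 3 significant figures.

T/T_☉ = (L/L_☉)^(1/4) / (R/R_☉)^(1/2)
T = 5772 × (1.98×10^4)^(1/4) / √(5.42) = 5772 × 11.86 / 2.328 = 2.941×10^4 K.

2.94×10^4 K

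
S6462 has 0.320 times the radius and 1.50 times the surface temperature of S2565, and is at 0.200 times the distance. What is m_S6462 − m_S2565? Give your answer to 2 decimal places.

L_S6462/L_S2565 = (0.320)²(1.50)⁴ = 0.5184.
F_S6462/F_S2565 = (L_S6462/L_S2565)/(d_S6462/d_S2565)² = 0.5184/0.04000 = 12.96.
m_S6462 − m_S2565 = −2.5 log₁₀(12.96) = -2.78.

-2.78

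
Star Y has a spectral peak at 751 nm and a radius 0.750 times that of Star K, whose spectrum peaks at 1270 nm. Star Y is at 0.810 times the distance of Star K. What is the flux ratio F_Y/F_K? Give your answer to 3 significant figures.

7.01

Wien's law: T_Y/T_K = λ_K/λ_Y = 1270/751 = 1.691.
L_Y/L_K = (R_Y/R_K)²(T_Y/T_K)⁴ = (0.750)²(1.691)⁴ = 4.600.
F_Y/F_K = (L_Y/L_K)/(d_Y/d_K)² = 4.600/(0.810)² = 7.011.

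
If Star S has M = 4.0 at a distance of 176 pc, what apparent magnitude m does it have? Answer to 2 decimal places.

m = M + 5 log₁₀(d/10 pc) = 4.0 + 5 log₁₀(176/10)
  = 4.0 + 5 × 1.246 = 4.0 + 6.23 = 10.23.

10.23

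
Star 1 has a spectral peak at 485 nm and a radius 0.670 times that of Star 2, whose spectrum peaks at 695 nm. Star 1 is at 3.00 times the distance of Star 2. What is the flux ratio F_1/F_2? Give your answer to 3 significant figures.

0.210

Wien's law: T_1/T_2 = λ_2/λ_1 = 695/485 = 1.433.
L_1/L_2 = (R_1/R_2)²(T_1/T_2)⁴ = (0.670)²(1.433)⁴ = 1.893.
F_1/F_2 = (L_1/L_2)/(d_1/d_2)² = 1.893/(3.00)² = 0.2103.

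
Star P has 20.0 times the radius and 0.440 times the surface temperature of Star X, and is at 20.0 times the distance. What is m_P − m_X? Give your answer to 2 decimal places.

L_P/L_X = (20.0)²(0.440)⁴ = 14.99.
F_P/F_X = (L_P/L_X)/(d_P/d_X)² = 14.99/400.0 = 0.03748.
m_P − m_X = −2.5 log₁₀(0.03748) = 3.57.

3.57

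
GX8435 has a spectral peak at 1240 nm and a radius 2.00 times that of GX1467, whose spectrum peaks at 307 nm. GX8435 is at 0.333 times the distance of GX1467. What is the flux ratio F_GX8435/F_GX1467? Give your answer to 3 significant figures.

Wien's law: T_GX8435/T_GX1467 = λ_GX1467/λ_GX8435 = 307/1240 = 0.2476.
L_GX8435/L_GX1467 = (R_GX8435/R_GX1467)²(T_GX8435/T_GX1467)⁴ = (2.00)²(0.2476)⁴ = 0.01503.
F_GX8435/F_GX1467 = (L_GX8435/L_GX1467)/(d_GX8435/d_GX1467)² = 0.01503/(0.333)² = 0.1355.

0.136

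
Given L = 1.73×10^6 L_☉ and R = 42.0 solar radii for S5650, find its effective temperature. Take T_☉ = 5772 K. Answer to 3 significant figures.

T/T_☉ = (L/L_☉)^(1/4) / (R/R_☉)^(1/2)
T = 5772 × (1.73×10^6)^(1/4) / √(42.0) = 5772 × 36.27 / 6.481 = 3.230×10^4 K.

3.23×10^4 K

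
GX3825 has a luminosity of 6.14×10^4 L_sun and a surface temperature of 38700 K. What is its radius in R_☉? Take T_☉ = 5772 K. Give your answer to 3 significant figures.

R/R_☉ = √(L/L_☉) / (T/T_☉)² = √(6.14×10^4) / (6.705)²
       = 247.8 / 44.95 = 5.512.

5.51 R_☉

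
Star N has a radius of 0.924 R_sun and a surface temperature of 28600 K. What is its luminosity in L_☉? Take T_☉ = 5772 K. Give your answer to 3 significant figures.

L/L_☉ = (R/R_☉)² (T/T_☉)⁴ = (0.924)² × (28600/5772)⁴
       = 0.8538 × (4.955)⁴ = 0.8538 × 602.8 = 514.6.

515 L_☉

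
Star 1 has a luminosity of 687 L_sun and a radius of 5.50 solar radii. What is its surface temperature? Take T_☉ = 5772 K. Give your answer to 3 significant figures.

1.26×10^4 K

T/T_☉ = (L/L_☉)^(1/4) / (R/R_☉)^(1/2)
T = 5772 × (687)^(1/4) / √(5.50) = 5772 × 5.120 / 2.345 = 1.260×10^4 K.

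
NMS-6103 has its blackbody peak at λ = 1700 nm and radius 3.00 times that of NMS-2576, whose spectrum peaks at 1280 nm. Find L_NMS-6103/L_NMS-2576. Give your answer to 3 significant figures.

2.89

Wien's law gives T ∝ 1/λ_max, so T_NMS-6103/T_NMS-2576 = λ_NMS-2576/λ_NMS-6103 = 1280/1700 = 0.7529.
Then L ∝ R²T⁴ gives L_NMS-6103/L_NMS-2576 = (3.00)² × (0.7529)⁴ = 9.000 × 0.3214 = 2.893.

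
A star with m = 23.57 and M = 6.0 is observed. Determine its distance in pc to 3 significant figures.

3.27×10^4 pc

m − M = 5 log₁₀(d/10 pc)
23.57 − (6.0) = 17.57 = 5 log₁₀(d/10)
d = 10 × 10^(17.57/5) = 10 × 10^3.514 = 3.266×10^4 pc.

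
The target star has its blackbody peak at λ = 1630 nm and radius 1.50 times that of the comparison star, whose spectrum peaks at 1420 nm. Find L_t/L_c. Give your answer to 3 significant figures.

Wien's law gives T ∝ 1/λ_max, so T_t/T_c = λ_c/λ_t = 1420/1630 = 0.8712.
Then L ∝ R²T⁴ gives L_t/L_c = (1.50)² × (0.8712)⁴ = 2.250 × 0.5760 = 1.296.

1.30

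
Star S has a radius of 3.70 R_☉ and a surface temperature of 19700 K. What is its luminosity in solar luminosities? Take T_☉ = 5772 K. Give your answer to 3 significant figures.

1.86×10^3 solar luminosities

L/L_☉ = (R/R_☉)² (T/T_☉)⁴ = (3.70)² × (19700/5772)⁴
       = 13.69 × (3.413)⁴ = 13.69 × 135.7 = 1858.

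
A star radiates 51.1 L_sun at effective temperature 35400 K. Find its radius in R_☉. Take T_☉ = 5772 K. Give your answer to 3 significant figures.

R/R_☉ = √(L/L_☉) / (T/T_☉)² = √(51.1) / (6.133)²
       = 7.148 / 37.61 = 0.1900.

0.190 R_☉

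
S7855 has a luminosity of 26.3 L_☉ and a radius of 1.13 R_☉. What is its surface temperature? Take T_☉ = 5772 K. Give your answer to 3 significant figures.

1.23×10^4 K

T/T_☉ = (L/L_☉)^(1/4) / (R/R_☉)^(1/2)
T = 5772 × (26.3)^(1/4) / √(1.13) = 5772 × 2.265 / 1.063 = 1.230×10^4 K.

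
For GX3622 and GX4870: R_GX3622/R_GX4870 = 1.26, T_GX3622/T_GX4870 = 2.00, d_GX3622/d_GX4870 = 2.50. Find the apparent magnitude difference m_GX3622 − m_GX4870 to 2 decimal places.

L_GX3622/L_GX4870 = (1.26)²(2.00)⁴ = 25.40.
F_GX3622/F_GX4870 = (L_GX3622/L_GX4870)/(d_GX3622/d_GX4870)² = 25.40/6.250 = 4.064.
m_GX3622 − m_GX4870 = −2.5 log₁₀(4.064) = -1.52.

-1.52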